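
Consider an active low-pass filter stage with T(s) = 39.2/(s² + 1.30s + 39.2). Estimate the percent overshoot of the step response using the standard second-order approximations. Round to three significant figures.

%OS ≈ 72.0%

ω_n = √39.2 = 6.26 rad/s; ζ = 1.30/(2·6.26) = 0.104.
Overshoot: exp(−π·0.104/√(1−0.104²)) = 0.720, i.e. 72.0%.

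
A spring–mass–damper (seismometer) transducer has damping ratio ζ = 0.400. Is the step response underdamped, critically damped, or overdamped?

underdamped

Since ζ = 0.400 < 1, the system is underdamped.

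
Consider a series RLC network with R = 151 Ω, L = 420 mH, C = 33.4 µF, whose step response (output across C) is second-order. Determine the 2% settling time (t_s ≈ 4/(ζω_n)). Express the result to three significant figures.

For a series RLC circuit (capacitor voltage as output), ω_n = 1/√(LC) = 1/√(420 mH · 33.4 µF) = 267 rad/s.
ζ = (R/2)·√(C/L) = (151/2)·√(33.4 µF/420 mH) = 0.673.
t_s ≈ 4/(ζω_n) = 0.0223 s.

t_s ≈ 0.0223 s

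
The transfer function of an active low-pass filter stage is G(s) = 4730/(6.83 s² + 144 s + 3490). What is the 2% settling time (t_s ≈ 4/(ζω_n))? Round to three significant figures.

Dividing through by 6.83: denominator becomes s² + 21.08 s + 511.0.
So ω_n = √511.0 = 22.6 rad/s and ζ = 21.08/(2·22.6) = 0.466.
t_s ≈ 4/(ζω_n) = 0.379 s.

t_s ≈ 0.379 s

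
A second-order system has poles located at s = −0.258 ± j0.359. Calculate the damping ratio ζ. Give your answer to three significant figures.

The poles are at −σ ± jω_d with σ = 0.258 and ω_d = 0.359, so ω_n = √(σ²+ω_d²) = 0.442 rad/s and ζ = σ/ω_n = 0.584.

ζ ≈ 0.584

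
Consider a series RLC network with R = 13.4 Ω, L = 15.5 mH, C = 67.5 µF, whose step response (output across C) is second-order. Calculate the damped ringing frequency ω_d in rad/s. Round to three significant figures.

ω_d ≈ 877 rad/s

For a series RLC circuit (capacitor voltage as output), ω_n = 1/√(LC) = 1/√(15.5 mH · 67.5 µF) = 978 rad/s.
ζ = (R/2)·√(C/L) = (13.4/2)·√(67.5 µF/15.5 mH) = 0.442.
ω_d = 978·√(1 − 0.442²) = 877 rad/s.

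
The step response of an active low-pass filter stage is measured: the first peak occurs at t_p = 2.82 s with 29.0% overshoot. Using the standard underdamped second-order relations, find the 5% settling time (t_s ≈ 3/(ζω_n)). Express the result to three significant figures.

t_s ≈ 6.83 s

The overshoot fixes ζ = −ln(OS)/√(π²+ln²(OS)) = 0.367.
From t_p = π/ω_d, ω_d = π/2.82 = 1.11 rad/s, so ω_n = ω_d/√(1−ζ²) = 1.20 rad/s.
t_s ≈ 3/(ζω_n) = 3/(0.367·1.20) = 6.83 s.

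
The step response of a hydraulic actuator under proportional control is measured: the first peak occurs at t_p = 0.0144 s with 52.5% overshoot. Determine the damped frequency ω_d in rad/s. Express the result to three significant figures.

ω_d ≈ 218 rad/s

t_p = π/ω_d, so ω_d = π/0.0144 = 218 rad/s.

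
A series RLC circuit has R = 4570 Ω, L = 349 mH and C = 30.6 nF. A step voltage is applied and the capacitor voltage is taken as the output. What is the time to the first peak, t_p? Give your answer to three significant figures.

For a series RLC circuit (capacitor voltage as output), ω_n = 1/√(LC) = 1/√(349 mH · 30.6 nF) = 9680 rad/s.
ζ = (R/2)·√(C/L) = (4570/2)·√(30.6 nF/349 mH) = 0.677.
ω_d = 9680·√(1 − 0.677²) = 7130 rad/s. t_p = π/ω_d = 0.000441 s.

t_p ≈ 0.000441 s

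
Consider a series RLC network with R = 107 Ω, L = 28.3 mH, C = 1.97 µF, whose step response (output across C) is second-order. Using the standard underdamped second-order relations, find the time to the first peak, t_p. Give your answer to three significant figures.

For a series RLC circuit (capacitor voltage as output), ω_n = 1/√(LC) = 1/√(28.3 mH · 1.97 µF) = 4240 rad/s.
ζ = (R/2)·√(C/L) = (107/2)·√(1.97 µF/28.3 mH) = 0.446.
The damped frequency ω_d = ω_n√(1−ζ²) = 3790 rad/s. t_p = π/ω_d = 0.000829 s.

t_p ≈ 0.000829 s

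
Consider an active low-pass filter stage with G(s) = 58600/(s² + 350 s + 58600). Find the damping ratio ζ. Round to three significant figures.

ζ ≈ 0.723

Comparing the denominator to s² + 2ζω_n s + ω_n²: ω_n = √58600 = 242 rad/s, and 2ζω_n = 350 so ζ = 350/(2·242) = 0.723.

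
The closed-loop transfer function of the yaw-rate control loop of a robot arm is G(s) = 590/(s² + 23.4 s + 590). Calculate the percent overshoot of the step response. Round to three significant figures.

%OS ≈ 17.8%

Matching coefficients with s² + 2ζω_n s + ω_n² gives ω_n² = 590 ⇒ ω_n = 24.3 rad/s, and ζ = 23.4/(2ω_n) = 0.482.
%OS = 100·exp(−πζ/√(1−ζ²)) = 17.8%.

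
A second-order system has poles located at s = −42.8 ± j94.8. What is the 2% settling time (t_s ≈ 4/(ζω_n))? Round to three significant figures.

t_s ≈ 0.0935 s

For poles at −σ ± jω_d, ζω_n = σ = 42.8, so t_s ≈ 4/σ = 0.0935 s.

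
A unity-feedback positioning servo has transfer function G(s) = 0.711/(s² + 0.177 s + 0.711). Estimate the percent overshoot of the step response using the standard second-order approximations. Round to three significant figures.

Comparing the denominator to s² + 2ζω_n s + ω_n²: ω_n = √0.711 = 0.843 rad/s, and 2ζω_n = 0.177 so ζ = 0.177/(2·0.843) = 0.105.
%OS = 100·exp(−πζ/√(1−ζ²)) = 71.8%.

%OS ≈ 71.8%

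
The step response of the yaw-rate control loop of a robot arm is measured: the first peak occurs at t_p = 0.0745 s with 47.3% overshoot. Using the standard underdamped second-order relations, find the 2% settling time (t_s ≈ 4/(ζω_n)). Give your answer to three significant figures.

ζ from %OS: ζ = |ln 0.473|/√(π²+ln²0.473) = 0.232.
t_p = π/ω_d ⇒ ω_d = 42.2 rad/s; then ω_n = ω_d/√(1−ζ²) = 43.3 rad/s.
t_s ≈ 4/(ζω_n) = 4/(0.232·43.3) = 0.398 s.

t_s ≈ 0.398 s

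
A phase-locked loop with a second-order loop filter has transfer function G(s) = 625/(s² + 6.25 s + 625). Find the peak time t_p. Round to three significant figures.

Comparing the denominator to s² + 2ζω_n s + ω_n²: ω_n = √625 = 25.0 rad/s, and 2ζω_n = 6.25 so ζ = 6.25/(2·25.0) = 0.125.
ω_d = 25.0·√(1 − 0.125²) = 24.8 rad/s. Then t_p = π/ω_d = 0.127 s.

t_p ≈ 0.127 s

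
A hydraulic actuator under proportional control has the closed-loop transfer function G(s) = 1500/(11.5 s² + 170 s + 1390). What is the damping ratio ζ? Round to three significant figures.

ζ ≈ 0.672

Dividing through by 11.5: denominator becomes s² + 14.78 s + 120.9.
So ω_n = √120.9 = 11.0 rad/s and ζ = 14.78/(2·11.0) = 0.672.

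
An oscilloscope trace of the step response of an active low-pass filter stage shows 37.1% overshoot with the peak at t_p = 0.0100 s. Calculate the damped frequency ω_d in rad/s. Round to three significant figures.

ω_d ≈ 314 rad/s

t_p = π/ω_d, so ω_d = π/0.0100 = 314 rad/s.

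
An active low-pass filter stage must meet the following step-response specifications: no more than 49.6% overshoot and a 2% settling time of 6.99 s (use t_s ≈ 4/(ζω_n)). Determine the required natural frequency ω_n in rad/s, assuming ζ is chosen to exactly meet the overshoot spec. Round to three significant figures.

ω_n ≈ 2.63 rad/s

From %OS = 100·exp(−πζ/√(1−ζ²)), invert to get ζ = −ln(OS)/√(π² + ln²(OS)) with OS = 0.496.
−ln 0.496 = 0.7012, so ζ = 0.7012/√(π² + 0.4917) = 0.218.
From t_s ≈ 4/(ζω_n): ω_n = 4/(ζ·t_s) = 4/(0.218·6.99) = 2.63 rad/s.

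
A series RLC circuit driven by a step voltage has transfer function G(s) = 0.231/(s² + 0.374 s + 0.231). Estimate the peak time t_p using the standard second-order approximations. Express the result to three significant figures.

Comparing the denominator to s² + 2ζω_n s + ω_n²: ω_n = √0.231 = 0.481 rad/s, and 2ζω_n = 0.374 so ζ = 0.374/(2·0.481) = 0.389.
ω_d = ω_n√(1−ζ²) = 0.443 rad/s. Then t_p = π/ω_d = 7.10 s.

t_p ≈ 7.10 s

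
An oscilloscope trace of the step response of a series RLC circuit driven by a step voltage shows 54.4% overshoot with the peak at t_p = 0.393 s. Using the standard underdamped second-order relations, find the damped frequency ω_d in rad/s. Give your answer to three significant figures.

ω_d ≈ 7.99 rad/s

t_p = π/ω_d, so ω_d = π/0.393 = 7.99 rad/s.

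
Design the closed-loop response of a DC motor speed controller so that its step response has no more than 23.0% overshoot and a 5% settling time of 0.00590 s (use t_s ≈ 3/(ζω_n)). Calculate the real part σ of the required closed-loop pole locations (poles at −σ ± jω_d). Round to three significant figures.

The settling-time spec alone fixes σ = ζω_n = 3/t_s = 3/0.00590 = 508.
(Overshoot then fixes ζ = 0.424 and hence ω_d = σ·√(1−ζ²)/ζ = 1090 rad/s.)

σ ≈ 508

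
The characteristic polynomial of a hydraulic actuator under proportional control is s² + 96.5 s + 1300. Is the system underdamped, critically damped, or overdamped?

a² − 4b = 4100 > 0 (two distinct real roots); the system is overdamped.

overdamped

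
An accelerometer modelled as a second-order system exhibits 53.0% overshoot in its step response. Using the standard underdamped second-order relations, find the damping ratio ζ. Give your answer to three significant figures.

ζ ≈ 0.198

Inverting the overshoot relation: ζ = |ln 0.530|/√(π² + ln²0.530) = 0.198.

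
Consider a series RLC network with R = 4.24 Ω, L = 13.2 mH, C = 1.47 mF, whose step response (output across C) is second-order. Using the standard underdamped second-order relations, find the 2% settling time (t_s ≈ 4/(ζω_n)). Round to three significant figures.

t_s ≈ 0.0249 s

For a series RLC circuit (capacitor voltage as output), ω_n = 1/√(LC) = 1/√(13.2 mH · 1.47 mF) = 227 rad/s.
ζ = (R/2)·√(C/L) = (4.24/2)·√(1.47 mF/13.2 mH) = 0.707.
t_s ≈ 4/(ζω_n) = 0.0249 s.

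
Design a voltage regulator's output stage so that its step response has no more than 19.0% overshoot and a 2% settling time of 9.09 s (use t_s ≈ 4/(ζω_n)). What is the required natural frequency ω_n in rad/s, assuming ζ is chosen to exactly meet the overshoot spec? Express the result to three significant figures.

ω_n ≈ 0.942 rad/s

Inverting the overshoot relation: ζ = |ln 0.190|/√(π² + ln²0.190) = 0.467.
From t_s ≈ 4/(ζω_n): ω_n = 4/(ζ·t_s) = 4/(0.467·9.09) = 0.942 rad/s.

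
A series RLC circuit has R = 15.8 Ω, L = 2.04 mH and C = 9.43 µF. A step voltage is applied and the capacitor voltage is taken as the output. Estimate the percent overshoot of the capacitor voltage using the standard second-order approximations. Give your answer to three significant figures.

%OS ≈ 13.5%

For a series RLC circuit (capacitor voltage as output), ω_n = 1/√(LC) = 1/√(2.04 mH · 9.43 µF) = 7210 rad/s.
ζ = (R/2)·√(C/L) = (15.8/2)·√(9.43 µF/2.04 mH) = 0.537.
%OS = 100·exp(−πζ/√(1−ζ²)) = 13.5%.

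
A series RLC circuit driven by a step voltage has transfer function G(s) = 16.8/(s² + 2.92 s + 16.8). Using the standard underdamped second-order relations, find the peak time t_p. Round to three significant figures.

ω_n = √16.8 = 4.10 rad/s; ζ = 2.92/(2·4.10) = 0.356.
ω_d = ω_n√(1−ζ²) = 3.83 rad/s. Then t_p = π/ω_d = 0.820 s.

t_p ≈ 0.820 s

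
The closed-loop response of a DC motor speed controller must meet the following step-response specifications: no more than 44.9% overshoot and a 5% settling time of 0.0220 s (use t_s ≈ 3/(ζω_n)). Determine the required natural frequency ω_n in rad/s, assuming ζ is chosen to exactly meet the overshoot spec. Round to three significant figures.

ω_n ≈ 552 rad/s

From %OS = 100·exp(−πζ/√(1−ζ²)), invert to get ζ = −ln(OS)/√(π² + ln²(OS)) with OS = 0.449.
−ln 0.449 = 0.8007, so ζ = 0.8007/√(π² + 0.6412) = 0.247.
From t_s ≈ 3/(ζω_n): ω_n = 3/(ζ·t_s) = 3/(0.247·0.0220) = 552 rad/s.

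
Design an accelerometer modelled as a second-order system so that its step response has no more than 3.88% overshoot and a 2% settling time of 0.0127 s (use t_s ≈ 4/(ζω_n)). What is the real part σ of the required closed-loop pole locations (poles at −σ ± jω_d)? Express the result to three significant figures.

The settling-time spec alone fixes σ = ζω_n = 4/t_s = 4/0.0127 = 315.
(Overshoot then fixes ζ = 0.719 and hence ω_d = σ·√(1−ζ²)/ζ = 305 rad/s.)

σ ≈ 315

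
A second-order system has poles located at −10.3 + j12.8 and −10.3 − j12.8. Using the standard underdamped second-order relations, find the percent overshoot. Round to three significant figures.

%OS ≈ 7.98%

With σ = 10.3, ω_d = 12.8: ω_n = √(σ²+ω_d²) = 16.4 rad/s, ζ = σ/ω_n = 0.627.
%OS = 100·exp(−πζ/√(1−ζ²)) = 7.98%.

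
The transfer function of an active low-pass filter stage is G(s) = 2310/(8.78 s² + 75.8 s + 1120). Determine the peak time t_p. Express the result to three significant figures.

Dividing through by 8.78: denominator becomes s² + 8.633 s + 127.6.
So ω_n = √127.6 = 11.3 rad/s and ζ = 8.633/(2·11.3) = 0.382.
ω_d = 11.3·√(1 − 0.382²) = 10.4 rad/s. t_p = π/ω_d = 0.301 s.

t_p ≈ 0.301 s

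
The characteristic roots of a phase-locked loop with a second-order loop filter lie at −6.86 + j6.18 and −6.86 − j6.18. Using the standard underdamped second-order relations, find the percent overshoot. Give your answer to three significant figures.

With σ = 6.86, ω_d = 6.18: ω_n = √(σ²+ω_d²) = 9.23 rad/s, ζ = σ/ω_n = 0.743.
%OS = 100 e^{−πζ/√(1−ζ²)} with ζ = 0.743 gives 3.06%.

%OS ≈ 3.06%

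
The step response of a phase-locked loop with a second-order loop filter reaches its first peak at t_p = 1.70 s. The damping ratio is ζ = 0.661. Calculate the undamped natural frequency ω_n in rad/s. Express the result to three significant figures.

ω_n ≈ 2.46 rad/s

Peak time t_p = π/ω_d, so ω_d = π/t_p = π/1.70 = 1.85 rad/s.
ω_n = ω_d/√(1−ζ²) = 1.85/√0.563 = 2.46 rad/s.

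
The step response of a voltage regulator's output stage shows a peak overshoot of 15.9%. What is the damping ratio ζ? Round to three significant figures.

ζ ≈ 0.505

From %OS = 100·exp(−πζ/√(1−ζ²)), invert to get ζ = −ln(OS)/√(π² + ln²(OS)) with OS = 0.159.
−ln 0.159 = 1.839, so ζ = 1.839/√(π² + 3.381) = 0.505.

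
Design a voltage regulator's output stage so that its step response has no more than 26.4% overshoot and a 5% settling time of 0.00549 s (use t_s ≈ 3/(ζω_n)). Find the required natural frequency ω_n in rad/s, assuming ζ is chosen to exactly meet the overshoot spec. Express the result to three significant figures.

ω_n ≈ 1400 rad/s

ζ = −ln(OS)/√(π² + (ln OS)²). With OS = 0.264, ln OS = −1.332 and ζ = 1.332/3.412 = 0.390.
From t_s ≈ 3/(ζω_n): ω_n = 3/(ζ·t_s) = 3/(0.390·0.00549) = 1400 rad/s.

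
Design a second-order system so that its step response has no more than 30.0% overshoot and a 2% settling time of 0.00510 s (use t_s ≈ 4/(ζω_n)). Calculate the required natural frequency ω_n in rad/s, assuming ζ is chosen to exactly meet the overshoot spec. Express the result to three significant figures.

ω_n ≈ 2190 rad/s

Inverting the overshoot relation: ζ = |ln 0.300|/√(π² + ln²0.300) = 0.358.
From t_s ≈ 4/(ζω_n): ω_n = 4/(ζ·t_s) = 4/(0.358·0.00510) = 2190 rad/s.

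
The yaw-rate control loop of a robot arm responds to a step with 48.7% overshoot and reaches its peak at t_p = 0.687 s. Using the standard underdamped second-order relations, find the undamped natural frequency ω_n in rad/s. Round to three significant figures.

ζ from %OS: ζ = |ln 0.487|/√(π²+ln²0.487) = 0.223.
t_p = π/ω_d ⇒ ω_d = 4.57 rad/s; then ω_n = ω_d/√(1−ζ²) = 4.69 rad/s.

ω_n ≈ 4.69 rad/s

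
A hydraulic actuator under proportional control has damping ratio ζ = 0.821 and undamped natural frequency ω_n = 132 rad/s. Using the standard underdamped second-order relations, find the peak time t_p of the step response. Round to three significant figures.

The damped frequency is ω_d = ω_n√(1−ζ²) = 132·√(1−0.674) = 75.4 rad/s.
Peak time t_p = π/ω_d = π/75.4 = 0.0417 s.

t_p ≈ 0.0417 s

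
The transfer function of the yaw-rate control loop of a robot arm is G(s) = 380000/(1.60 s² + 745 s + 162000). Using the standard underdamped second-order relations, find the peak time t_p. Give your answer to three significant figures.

Dividing through by 1.60: denominator becomes s² + 465.6 s + 101200.
So ω_n = √101200 = 318 rad/s and ζ = 465.6/(2·318) = 0.732.
ω_d = ω_n√(1−ζ²) = 217 rad/s. t_p = π/ω_d = 0.0145 s.

t_p ≈ 0.0145 s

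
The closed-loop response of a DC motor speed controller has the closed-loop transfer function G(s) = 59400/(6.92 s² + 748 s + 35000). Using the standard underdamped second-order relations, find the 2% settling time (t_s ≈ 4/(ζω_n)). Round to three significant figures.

Dividing through by 6.92: denominator becomes s² + 108.1 s + 5058.
So ω_n = √5058 = 71.1 rad/s and ζ = 108.1/(2·71.1) = 0.760.
t_s ≈ 4/(ζω_n) = 0.0740 s.

t_s ≈ 0.0740 s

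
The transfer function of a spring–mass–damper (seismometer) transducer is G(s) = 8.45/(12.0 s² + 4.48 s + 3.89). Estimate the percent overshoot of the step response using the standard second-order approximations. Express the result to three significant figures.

Dividing through by 12.0: denominator becomes s² + 0.3733 s + 0.3242.
So ω_n = √0.3242 = 0.569 rad/s and ζ = 0.3733/(2·0.569) = 0.328.
%OS = 100·exp(−πζ/√(1−ζ²)) = 33.6%.

%OS ≈ 33.6%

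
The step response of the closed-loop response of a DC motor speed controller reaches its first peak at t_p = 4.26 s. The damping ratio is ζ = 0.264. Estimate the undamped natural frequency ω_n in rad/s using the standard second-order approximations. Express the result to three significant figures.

Peak time t_p = π/ω_d, so ω_d = π/t_p = π/4.26 = 0.737 rad/s.
ω_n = ω_d/√(1−ζ²) = 0.737/√0.930 = 0.765 rad/s.

ω_n ≈ 0.765 rad/s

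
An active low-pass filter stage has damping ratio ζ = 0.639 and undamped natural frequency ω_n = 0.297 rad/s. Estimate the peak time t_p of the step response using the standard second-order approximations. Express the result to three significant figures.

The damped frequency is ω_d = ω_n√(1−ζ²) = 0.297·√(1−0.408) = 0.228 rad/s.
Peak time t_p = π/ω_d = π/0.228 = 13.8 s.

t_p ≈ 13.8 s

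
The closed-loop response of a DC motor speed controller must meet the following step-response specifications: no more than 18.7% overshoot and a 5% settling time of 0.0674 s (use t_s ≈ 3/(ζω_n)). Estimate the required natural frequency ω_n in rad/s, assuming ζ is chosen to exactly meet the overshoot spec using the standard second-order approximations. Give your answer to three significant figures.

ω_n ≈ 94.5 rad/s

Inverting the overshoot relation: ζ = |ln 0.187|/√(π² + ln²0.187) = 0.471.
Then ω_n = 3/(ζ t_s) = 3/(0.471 × 0.0674) = 94.5 rad/s.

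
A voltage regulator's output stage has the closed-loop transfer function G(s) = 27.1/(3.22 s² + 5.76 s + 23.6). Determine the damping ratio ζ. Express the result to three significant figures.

Dividing through by 3.22: denominator becomes s² + 1.789 s + 7.329.
So ω_n = √7.329 = 2.71 rad/s and ζ = 1.789/(2·2.71) = 0.330.

ζ ≈ 0.330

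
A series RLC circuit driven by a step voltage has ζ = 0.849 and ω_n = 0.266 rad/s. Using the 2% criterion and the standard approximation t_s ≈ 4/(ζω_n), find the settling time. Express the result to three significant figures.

t_s ≈ 17.7 s

t_s ≈ 4/(ζω_n) = 4/(0.849 × 0.266) = 17.7 s.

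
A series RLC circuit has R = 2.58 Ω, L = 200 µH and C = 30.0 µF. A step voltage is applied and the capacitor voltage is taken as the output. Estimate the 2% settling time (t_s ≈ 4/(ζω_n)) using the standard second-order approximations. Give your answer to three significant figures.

t_s ≈ 0.000620 s

For a series RLC circuit (capacitor voltage as output), ω_n = 1/√(LC) = 1/√(200 µH · 30.0 µF) = 12900 rad/s.
ζ = (R/2)·√(C/L) = (2.58/2)·√(30.0 µF/200 µH) = 0.500.
t_s ≈ 4/(ζω_n) = 0.000620 s.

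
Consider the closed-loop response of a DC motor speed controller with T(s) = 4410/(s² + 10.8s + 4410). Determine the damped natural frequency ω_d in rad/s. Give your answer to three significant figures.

Matching coefficients with s² + 2ζω_n s + ω_n² gives ω_n² = 4410 ⇒ ω_n = 66.4 rad/s, and ζ = 10.8/(2ω_n) = 0.0813.
The damped frequency ω_d = ω_n√(1−ζ²) = 66.2 rad/s.

ω_d ≈ 66.2 rad/s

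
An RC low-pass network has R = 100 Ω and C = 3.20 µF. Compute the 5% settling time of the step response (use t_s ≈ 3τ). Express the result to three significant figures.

t_s ≈ 0.000960 s

τ = RC = 100 × 3.20 µF = 0.000320 s.
t_s ≈ 3τ = 0.000960 s.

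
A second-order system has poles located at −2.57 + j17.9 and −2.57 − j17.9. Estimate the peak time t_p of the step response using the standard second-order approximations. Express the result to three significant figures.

t_p ≈ 0.176 s

t_p = π/ω_d with ω_d = 17.9 (the imaginary part), so t_p = 0.176 s.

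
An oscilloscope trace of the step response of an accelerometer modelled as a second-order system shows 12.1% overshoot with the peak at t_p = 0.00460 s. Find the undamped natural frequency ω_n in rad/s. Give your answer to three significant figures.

ω_n ≈ 823 rad/s

From the overshoot, ζ = −ln(OS)/√(π²+ln²(OS)) = 0.558.
t_p = π/ω_d ⇒ ω_d = 683 rad/s; then ω_n = ω_d/√(1−ζ²) = 823 rad/s.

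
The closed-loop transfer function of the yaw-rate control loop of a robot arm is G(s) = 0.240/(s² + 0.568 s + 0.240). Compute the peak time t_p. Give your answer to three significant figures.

Matching coefficients with s² + 2ζω_n s + ω_n² gives ω_n² = 0.240 ⇒ ω_n = 0.490 rad/s, and ζ = 0.568/(2ω_n) = 0.580.
ω_d = 0.490·√(1 − 0.580²) = 0.399 rad/s. Then t_p = π/ω_d = 7.87 s.

t_p ≈ 7.87 s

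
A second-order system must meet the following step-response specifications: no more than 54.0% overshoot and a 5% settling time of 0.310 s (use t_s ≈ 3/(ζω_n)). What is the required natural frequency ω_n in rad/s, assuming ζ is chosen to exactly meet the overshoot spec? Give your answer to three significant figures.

From %OS = 100·exp(−πζ/√(1−ζ²)), invert to get ζ = −ln(OS)/√(π² + ln²(OS)) with OS = 0.540.
−ln 0.540 = 0.6162, so ζ = 0.6162/√(π² + 0.3797) = 0.192.
Then ω_n = 3/(ζ t_s) = 3/(0.192 × 0.310) = 50.3 rad/s.

ω_n ≈ 50.3 rad/s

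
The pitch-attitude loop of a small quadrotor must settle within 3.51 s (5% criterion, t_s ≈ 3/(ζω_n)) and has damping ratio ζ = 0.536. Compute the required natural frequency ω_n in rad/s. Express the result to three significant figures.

ω_n ≈ 1.59 rad/s

Rearranging t_s ≈ 3/(ζω_n) gives ω_n = 3/(ζ·t_s) = 3/(0.536 × 3.51) = 1.59 rad/s.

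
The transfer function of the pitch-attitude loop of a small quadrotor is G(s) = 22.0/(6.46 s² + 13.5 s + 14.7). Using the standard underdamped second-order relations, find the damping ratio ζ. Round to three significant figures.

ζ ≈ 0.693

Dividing through by 6.46: denominator becomes s² + 2.090 s + 2.276.
So ω_n = √2.276 = 1.51 rad/s and ζ = 2.090/(2·1.51) = 0.693.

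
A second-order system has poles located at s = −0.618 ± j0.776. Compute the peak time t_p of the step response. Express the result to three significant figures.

t_p = π/ω_d with ω_d = 0.776 (the imaginary part), so t_p = 4.05 s.

t_p ≈ 4.05 s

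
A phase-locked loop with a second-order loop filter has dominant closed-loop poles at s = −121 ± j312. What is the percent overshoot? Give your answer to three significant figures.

With σ = 121, ω_d = 312: ω_n = √(σ²+ω_d²) = 335 rad/s, ζ = σ/ω_n = 0.362.
%OS = 100 e^{−πζ/√(1−ζ²)} with ζ = 0.362 gives 29.6%.

%OS ≈ 29.6%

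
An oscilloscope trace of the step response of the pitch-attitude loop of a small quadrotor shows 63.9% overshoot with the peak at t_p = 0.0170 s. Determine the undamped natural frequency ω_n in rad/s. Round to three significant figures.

ω_n ≈ 187 rad/s

ζ from %OS: ζ = |ln 0.639|/√(π²+ln²0.639) = 0.141.
From t_p = π/ω_d, ω_d = π/0.0170 = 185 rad/s, so ω_n = ω_d/√(1−ζ²) = 187 rad/s.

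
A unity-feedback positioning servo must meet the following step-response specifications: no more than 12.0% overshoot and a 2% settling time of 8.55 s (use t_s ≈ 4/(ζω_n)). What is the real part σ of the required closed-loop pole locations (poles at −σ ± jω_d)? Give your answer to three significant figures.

The settling-time spec alone fixes σ = ζω_n = 4/t_s = 4/8.55 = 0.468.
(Overshoot then fixes ζ = 0.559 and hence ω_d = σ·√(1−ζ²)/ζ = 0.693 rad/s.)

σ ≈ 0.468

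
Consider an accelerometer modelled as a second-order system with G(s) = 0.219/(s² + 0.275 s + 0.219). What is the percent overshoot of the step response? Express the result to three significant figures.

%OS ≈ 38.1%

Comparing the denominator to s² + 2ζω_n s + ω_n²: ω_n = √0.219 = 0.468 rad/s, and 2ζω_n = 0.275 so ζ = 0.275/(2·0.468) = 0.294.
Overshoot: exp(−π·0.294/√(1−0.294²)) = 0.381, i.e. 38.1%.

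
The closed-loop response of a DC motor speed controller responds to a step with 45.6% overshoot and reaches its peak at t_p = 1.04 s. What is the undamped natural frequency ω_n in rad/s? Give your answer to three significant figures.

ω_n ≈ 3.11 rad/s

ζ from %OS: ζ = |ln 0.456|/√(π²+ln²0.456) = 0.242.
t_p = π/ω_d ⇒ ω_d = 3.02 rad/s; then ω_n = ω_d/√(1−ζ²) = 3.11 rad/s.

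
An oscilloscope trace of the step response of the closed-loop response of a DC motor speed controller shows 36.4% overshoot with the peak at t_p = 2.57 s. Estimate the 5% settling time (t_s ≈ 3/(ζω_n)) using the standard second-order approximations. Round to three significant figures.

t_s ≈ 7.63 s

ζ from %OS: ζ = |ln 0.364|/√(π²+ln²0.364) = 0.306.
From t_p = π/ω_d, ω_d = π/2.57 = 1.22 rad/s, so ω_n = ω_d/√(1−ζ²) = 1.28 rad/s.
t_s ≈ 3/(ζω_n) = 3/(0.306·1.28) = 7.63 s.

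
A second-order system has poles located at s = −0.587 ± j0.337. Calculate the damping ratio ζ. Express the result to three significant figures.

ζ ≈ 0.867

With σ = 0.587, ω_d = 0.337: ω_n = √(σ²+ω_d²) = 0.677 rad/s, ζ = σ/ω_n = 0.867.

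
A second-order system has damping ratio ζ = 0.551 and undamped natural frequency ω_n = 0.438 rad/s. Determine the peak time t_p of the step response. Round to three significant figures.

The damped frequency is ω_d = ω_n√(1−ζ²) = 0.438·√(1−0.304) = 0.366 rad/s.
Peak time t_p = π/ω_d = π/0.366 = 8.60 s.

t_p ≈ 8.60 s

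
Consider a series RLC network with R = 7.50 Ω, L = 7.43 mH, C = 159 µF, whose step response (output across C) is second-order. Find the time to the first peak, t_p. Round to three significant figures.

For a series RLC circuit (capacitor voltage as output), ω_n = 1/√(LC) = 1/√(7.43 mH · 159 µF) = 920 rad/s.
ζ = (R/2)·√(C/L) = (7.50/2)·√(159 µF/7.43 mH) = 0.549.
The damped frequency ω_d = ω_n√(1−ζ²) = 769 rad/s. t_p = π/ω_d = 0.00408 s.

t_p ≈ 0.00408 s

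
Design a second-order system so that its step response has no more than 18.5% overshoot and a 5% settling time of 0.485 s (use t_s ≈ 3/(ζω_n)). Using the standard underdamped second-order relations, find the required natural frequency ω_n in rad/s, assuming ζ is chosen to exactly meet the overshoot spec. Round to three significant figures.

ω_n ≈ 13.1 rad/s

ζ = −ln(OS)/√(π² + (ln OS)²). With OS = 0.185, ln OS = −1.687 and ζ = 1.687/3.566 = 0.473.
Then ω_n = 3/(ζ t_s) = 3/(0.473 × 0.485) = 13.1 rad/s.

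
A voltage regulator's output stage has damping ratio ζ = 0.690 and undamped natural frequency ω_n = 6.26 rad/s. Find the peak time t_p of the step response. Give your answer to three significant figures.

The damped frequency is ω_d = ω_n√(1−ζ²) = 6.26·√(1−0.476) = 4.53 rad/s.
Peak time t_p = π/ω_d = π/4.53 = 0.693 s.

t_p ≈ 0.693 s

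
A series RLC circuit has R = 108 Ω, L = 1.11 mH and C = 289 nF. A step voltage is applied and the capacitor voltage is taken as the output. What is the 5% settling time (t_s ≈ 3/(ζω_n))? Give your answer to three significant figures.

For a series RLC circuit (capacitor voltage as output), ω_n = 1/√(LC) = 1/√(1.11 mH · 289 nF) = 55800 rad/s.
ζ = (R/2)·√(C/L) = (108/2)·√(289 nF/1.11 mH) = 0.871.
t_s ≈ 3/(ζω_n) = 0.0000617 s.

t_s ≈ 0.0000617 s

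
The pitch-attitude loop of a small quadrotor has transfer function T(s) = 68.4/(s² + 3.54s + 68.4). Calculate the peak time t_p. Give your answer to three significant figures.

t_p ≈ 0.389 s

ω_n = √68.4 = 8.27 rad/s; ζ = 3.54/(2·8.27) = 0.214.
The damped frequency ω_d = ω_n√(1−ζ²) = 8.08 rad/s. Then t_p = π/ω_d = 0.389 s.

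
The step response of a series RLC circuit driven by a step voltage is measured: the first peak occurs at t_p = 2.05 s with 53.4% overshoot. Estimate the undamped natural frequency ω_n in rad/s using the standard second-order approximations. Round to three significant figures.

ω_n ≈ 1.56 rad/s

From the overshoot, ζ = −ln(OS)/√(π²+ln²(OS)) = 0.196.
t_p = π/ω_d ⇒ ω_d = 1.53 rad/s; then ω_n = ω_d/√(1−ζ²) = 1.56 rad/s.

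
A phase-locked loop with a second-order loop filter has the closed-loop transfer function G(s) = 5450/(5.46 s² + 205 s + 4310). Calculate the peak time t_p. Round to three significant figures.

Dividing through by 5.46: denominator becomes s² + 37.55 s + 789.4.
So ω_n = √789.4 = 28.1 rad/s and ζ = 37.55/(2·28.1) = 0.668.
The damped frequency ω_d = ω_n√(1−ζ²) = 20.9 rad/s. t_p = π/ω_d = 0.150 s.

t_p ≈ 0.150 s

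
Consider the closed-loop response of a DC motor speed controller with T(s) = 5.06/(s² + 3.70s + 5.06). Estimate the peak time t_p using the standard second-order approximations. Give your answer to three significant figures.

Matching coefficients with s² + 2ζω_n s + ω_n² gives ω_n² = 5.06 ⇒ ω_n = 2.25 rad/s, and ζ = 3.70/(2ω_n) = 0.822.
The damped frequency ω_d = ω_n√(1−ζ²) = 1.28 rad/s. Then t_p = π/ω_d = 2.46 s.

t_p ≈ 2.46 s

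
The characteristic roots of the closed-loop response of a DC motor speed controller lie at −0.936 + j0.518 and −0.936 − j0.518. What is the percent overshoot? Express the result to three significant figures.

%OS ≈ 0.342%

With σ = 0.936, ω_d = 0.518: ω_n = √(σ²+ω_d²) = 1.07 rad/s, ζ = σ/ω_n = 0.875.
%OS = 100 e^{−πζ/√(1−ζ²)} with ζ = 0.875 gives 0.342%.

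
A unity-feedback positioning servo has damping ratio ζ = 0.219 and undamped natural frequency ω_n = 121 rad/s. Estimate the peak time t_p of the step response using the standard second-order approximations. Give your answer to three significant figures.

t_p ≈ 0.0266 s

The damped frequency is ω_d = ω_n√(1−ζ²) = 121·√(1−0.0480) = 118 rad/s.
Peak time t_p = π/ω_d = π/118 = 0.0266 s.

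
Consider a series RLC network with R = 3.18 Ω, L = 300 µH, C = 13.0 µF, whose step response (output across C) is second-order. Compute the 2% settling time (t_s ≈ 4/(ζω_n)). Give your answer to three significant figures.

t_s ≈ 0.000755 s

For a series RLC circuit (capacitor voltage as output), ω_n = 1/√(LC) = 1/√(300 µH · 13.0 µF) = 16000 rad/s.
ζ = (R/2)·√(C/L) = (3.18/2)·√(13.0 µF/300 µH) = 0.331.
t_s ≈ 4/(ζω_n) = 0.000755 s.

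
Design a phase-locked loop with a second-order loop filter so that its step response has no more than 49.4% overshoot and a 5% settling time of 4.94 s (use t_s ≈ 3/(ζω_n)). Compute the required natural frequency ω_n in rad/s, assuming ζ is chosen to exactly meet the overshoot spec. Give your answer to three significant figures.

ω_n ≈ 2.77 rad/s

Inverting the overshoot relation: ζ = |ln 0.494|/√(π² + ln²0.494) = 0.219.
Then ω_n = 3/(ζ t_s) = 3/(0.219 × 4.94) = 2.77 rad/s.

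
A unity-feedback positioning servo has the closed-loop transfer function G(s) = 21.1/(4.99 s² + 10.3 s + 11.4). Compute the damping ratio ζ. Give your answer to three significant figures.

ζ ≈ 0.683

Dividing through by 4.99: denominator becomes s² + 2.064 s + 2.285.
So ω_n = √2.285 = 1.51 rad/s and ζ = 2.064/(2·1.51) = 0.683.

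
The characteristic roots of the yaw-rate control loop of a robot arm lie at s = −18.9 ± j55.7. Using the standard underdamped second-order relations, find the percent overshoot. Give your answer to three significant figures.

%OS ≈ 34.4%

|pole| = ω_n = √(18.9² + 55.7²) = 58.8 rad/s; ζ = cos θ = σ/ω_n = 0.321.
%OS = 100 e^{−πζ/√(1−ζ²)} with ζ = 0.321 gives 34.4%.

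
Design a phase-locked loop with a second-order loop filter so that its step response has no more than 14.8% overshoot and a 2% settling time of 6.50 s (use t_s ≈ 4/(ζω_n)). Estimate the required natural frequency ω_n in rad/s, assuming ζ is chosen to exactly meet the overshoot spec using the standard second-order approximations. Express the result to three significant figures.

From %OS = 100·exp(−πζ/√(1−ζ²)), invert to get ζ = −ln(OS)/√(π² + ln²(OS)) with OS = 0.148.
−ln 0.148 = 1.911, so ζ = 1.911/√(π² + 3.650) = 0.520.
From t_s ≈ 4/(ζω_n): ω_n = 4/(ζ·t_s) = 4/(0.520·6.50) = 1.18 rad/s.

ω_n ≈ 1.18 rad/s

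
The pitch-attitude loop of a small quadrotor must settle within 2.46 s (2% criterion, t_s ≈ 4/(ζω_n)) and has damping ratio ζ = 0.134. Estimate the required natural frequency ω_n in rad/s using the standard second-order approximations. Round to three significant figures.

ω_n ≈ 12.1 rad/s

Rearranging t_s ≈ 4/(ζω_n) gives ω_n = 4/(ζ·t_s) = 4/(0.134 × 2.46) = 12.1 rad/s.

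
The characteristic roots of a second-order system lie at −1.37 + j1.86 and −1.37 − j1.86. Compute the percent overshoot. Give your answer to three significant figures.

%OS ≈ 9.89%

With σ = 1.37, ω_d = 1.86: ω_n = √(σ²+ω_d²) = 2.31 rad/s, ζ = σ/ω_n = 0.593.
Overshoot: exp(−π·0.593/√(1−0.593²)) = 0.0989, i.e. 9.89%.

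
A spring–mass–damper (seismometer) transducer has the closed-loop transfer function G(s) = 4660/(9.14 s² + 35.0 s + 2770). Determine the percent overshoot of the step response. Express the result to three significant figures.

%OS ≈ 70.6%

Dividing through by 9.14: denominator becomes s² + 3.829 s + 303.1.
So ω_n = √303.1 = 17.4 rad/s and ζ = 3.829/(2·17.4) = 0.110.
Overshoot: exp(−π·0.110/√(1−0.110²)) = 0.706, i.e. 70.6%.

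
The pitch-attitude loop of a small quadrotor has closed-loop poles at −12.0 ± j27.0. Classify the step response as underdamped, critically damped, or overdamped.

Since the poles form a complex-conjugate pair with nonzero imaginary part, the response is underdamped.

underdamped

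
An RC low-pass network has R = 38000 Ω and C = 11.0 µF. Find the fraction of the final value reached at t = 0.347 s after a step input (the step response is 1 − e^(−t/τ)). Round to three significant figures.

y/y_∞ ≈ 0.564

τ = RC = 38000 × 11.0 µF = 0.418 s.
y(t)/y_∞ = 1 − e^(−t/τ) = 1 − e^(−0.347/0.418) = 1 − e^(−0.830) = 0.564.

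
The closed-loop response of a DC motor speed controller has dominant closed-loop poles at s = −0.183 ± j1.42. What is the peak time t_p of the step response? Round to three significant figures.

t_p = π/ω_d with ω_d = 1.42 (the imaginary part), so t_p = 2.21 s.

t_p ≈ 2.21 s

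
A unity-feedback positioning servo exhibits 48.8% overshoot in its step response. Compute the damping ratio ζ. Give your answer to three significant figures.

ζ ≈ 0.223

From %OS = 100·exp(−πζ/√(1−ζ²)), invert to get ζ = −ln(OS)/√(π² + ln²(OS)) with OS = 0.488.
−ln 0.488 = 0.7174, so ζ = 0.7174/√(π² + 0.5147) = 0.223.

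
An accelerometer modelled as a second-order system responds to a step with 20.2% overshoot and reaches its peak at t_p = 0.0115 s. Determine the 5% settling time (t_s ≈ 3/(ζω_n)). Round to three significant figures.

t_s ≈ 0.0216 s

From the overshoot, ζ = −ln(OS)/√(π²+ln²(OS)) = 0.454.
From t_p = π/ω_d, ω_d = π/0.0115 = 273 rad/s, so ω_n = ω_d/√(1−ζ²) = 307 rad/s.
t_s ≈ 3/(ζω_n) = 3/(0.454·307) = 0.0216 s.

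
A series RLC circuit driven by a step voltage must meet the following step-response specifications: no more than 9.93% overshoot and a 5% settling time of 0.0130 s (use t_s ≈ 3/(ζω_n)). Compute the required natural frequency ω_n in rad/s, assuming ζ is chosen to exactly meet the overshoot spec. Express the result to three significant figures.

ω_n ≈ 390 rad/s

From %OS = 100·exp(−πζ/√(1−ζ²)), invert to get ζ = −ln(OS)/√(π² + ln²(OS)) with OS = 0.0993.
−ln 0.0993 = 2.310, so ζ = 2.310/√(π² + 5.334) = 0.592.
From t_s ≈ 3/(ζω_n): ω_n = 3/(ζ·t_s) = 3/(0.592·0.0130) = 390 rad/s.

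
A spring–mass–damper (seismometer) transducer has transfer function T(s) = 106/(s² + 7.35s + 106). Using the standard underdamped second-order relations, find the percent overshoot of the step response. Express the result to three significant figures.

ω_n = √106 = 10.3 rad/s; ζ = 7.35/(2·10.3) = 0.357.
%OS = 100·exp(−πζ/√(1−ζ²)) = 30.1%.

%OS ≈ 30.1%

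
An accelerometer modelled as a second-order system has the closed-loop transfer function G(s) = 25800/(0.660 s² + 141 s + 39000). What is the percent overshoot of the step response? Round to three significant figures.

Dividing through by 0.660: denominator becomes s² + 213.6 s + 59090.
So ω_n = √59090 = 243 rad/s and ζ = 213.6/(2·243) = 0.439.
%OS = 100·exp(−πζ/√(1−ζ²)) = 21.5%.

%OS ≈ 21.5%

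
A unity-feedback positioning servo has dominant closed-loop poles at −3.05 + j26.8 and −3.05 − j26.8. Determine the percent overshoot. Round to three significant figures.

With σ = 3.05, ω_d = 26.8: ω_n = √(σ²+ω_d²) = 27.0 rad/s, ζ = σ/ω_n = 0.113.
Overshoot: exp(−π·0.113/√(1−0.113²)) = 0.699, i.e. 69.9%.

%OS ≈ 69.9%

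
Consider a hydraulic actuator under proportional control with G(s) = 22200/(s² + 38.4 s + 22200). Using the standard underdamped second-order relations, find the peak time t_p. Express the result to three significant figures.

ω_n = √22200 = 149 rad/s; ζ = 38.4/(2·149) = 0.129.
The damped frequency ω_d = ω_n√(1−ζ²) = 148 rad/s. Then t_p = π/ω_d = 0.0213 s.

t_p ≈ 0.0213 s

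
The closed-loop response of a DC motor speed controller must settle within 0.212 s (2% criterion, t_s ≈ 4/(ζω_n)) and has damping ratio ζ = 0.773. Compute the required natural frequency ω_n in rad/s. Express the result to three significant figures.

ω_n ≈ 24.4 rad/s

Rearranging t_s ≈ 4/(ζω_n) gives ω_n = 4/(ζ·t_s) = 4/(0.773 × 0.212) = 24.4 rad/s.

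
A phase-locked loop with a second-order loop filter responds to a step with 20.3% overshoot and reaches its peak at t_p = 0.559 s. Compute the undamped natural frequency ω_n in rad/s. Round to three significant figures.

ζ from %OS: ζ = |ln 0.203|/√(π²+ln²0.203) = 0.453.
t_p = π/ω_d ⇒ ω_d = 5.62 rad/s; then ω_n = ω_d/√(1−ζ²) = 6.30 rad/s.

ω_n ≈ 6.30 rad/s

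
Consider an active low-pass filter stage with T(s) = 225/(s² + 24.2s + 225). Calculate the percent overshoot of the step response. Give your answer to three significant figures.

Matching coefficients with s² + 2ζω_n s + ω_n² gives ω_n² = 225 ⇒ ω_n = 15.0 rad/s, and ζ = 24.2/(2ω_n) = 0.807.
%OS = 100 e^{−πζ/√(1−ζ²)} with ζ = 0.807 gives 1.37%.

%OS ≈ 1.37%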